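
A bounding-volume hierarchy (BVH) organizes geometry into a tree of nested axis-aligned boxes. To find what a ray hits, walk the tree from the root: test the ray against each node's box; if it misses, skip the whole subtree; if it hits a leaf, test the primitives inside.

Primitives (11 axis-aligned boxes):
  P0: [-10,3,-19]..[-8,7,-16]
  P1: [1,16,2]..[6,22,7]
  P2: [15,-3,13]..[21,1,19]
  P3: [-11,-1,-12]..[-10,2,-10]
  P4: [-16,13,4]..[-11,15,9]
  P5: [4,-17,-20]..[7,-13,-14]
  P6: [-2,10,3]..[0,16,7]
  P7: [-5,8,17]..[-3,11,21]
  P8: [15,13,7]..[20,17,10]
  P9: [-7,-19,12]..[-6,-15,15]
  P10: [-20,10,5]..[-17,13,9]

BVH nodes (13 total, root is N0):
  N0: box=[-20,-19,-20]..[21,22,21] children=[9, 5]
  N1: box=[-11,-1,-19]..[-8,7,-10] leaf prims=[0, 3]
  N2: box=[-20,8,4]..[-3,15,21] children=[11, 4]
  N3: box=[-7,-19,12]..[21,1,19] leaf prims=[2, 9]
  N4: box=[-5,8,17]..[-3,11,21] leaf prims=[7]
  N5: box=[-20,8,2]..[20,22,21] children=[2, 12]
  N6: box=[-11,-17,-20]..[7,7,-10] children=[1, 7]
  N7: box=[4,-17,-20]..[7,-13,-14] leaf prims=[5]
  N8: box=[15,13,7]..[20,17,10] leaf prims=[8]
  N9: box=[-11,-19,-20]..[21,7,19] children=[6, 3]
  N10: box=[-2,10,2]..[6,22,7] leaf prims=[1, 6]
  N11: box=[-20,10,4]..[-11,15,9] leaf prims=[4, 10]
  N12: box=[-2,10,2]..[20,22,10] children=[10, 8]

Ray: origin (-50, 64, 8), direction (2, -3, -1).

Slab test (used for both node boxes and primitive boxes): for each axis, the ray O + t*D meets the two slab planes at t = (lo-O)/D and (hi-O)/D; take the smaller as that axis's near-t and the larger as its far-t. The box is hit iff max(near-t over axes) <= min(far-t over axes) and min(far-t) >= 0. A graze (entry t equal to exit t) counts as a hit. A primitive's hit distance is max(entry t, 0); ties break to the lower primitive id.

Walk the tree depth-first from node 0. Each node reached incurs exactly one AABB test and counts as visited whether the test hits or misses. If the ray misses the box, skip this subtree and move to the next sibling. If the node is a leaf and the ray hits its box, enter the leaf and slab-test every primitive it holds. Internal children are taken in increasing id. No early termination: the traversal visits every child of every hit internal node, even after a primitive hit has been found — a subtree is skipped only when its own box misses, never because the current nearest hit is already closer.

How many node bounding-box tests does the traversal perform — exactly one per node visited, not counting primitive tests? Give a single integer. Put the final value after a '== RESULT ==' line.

Trace the traversal:
N0 x:[15,71/2] y:[14,83/3] z:[-13,28] -> hit [15,83/3], descend [5, 9]
  N5 x:[15,35] y:[14,56/3] z:[-13,6] -> miss, prune
  N9 x:[39/2,71/2] y:[19,83/3] z:[-11,28] -> hit [39/2,83/3], descend [3, 6]
    N3 x:[43/2,71/2] y:[21,83/3] z:[-11,-4] -> miss, prune
    N6 x:[39/2,57/2] y:[19,27] z:[18,28] -> hit [39/2,27], descend [1, 7]
      N1 x:[39/2,21] y:[19,65/3] z:[18,27] -> hit [39/2,21] leaf, test {P0(miss), P3(miss)}
      N7 x:[27,57/2] y:[77/3,27] z:[22,28] -> hit [27,27] leaf, test {P5@t=27}

Visited [0, 5, 9, 3, 6, 1, 7]. Tests: 7 box, 2 leaf. Nearest: P5.

== RESULT ==
7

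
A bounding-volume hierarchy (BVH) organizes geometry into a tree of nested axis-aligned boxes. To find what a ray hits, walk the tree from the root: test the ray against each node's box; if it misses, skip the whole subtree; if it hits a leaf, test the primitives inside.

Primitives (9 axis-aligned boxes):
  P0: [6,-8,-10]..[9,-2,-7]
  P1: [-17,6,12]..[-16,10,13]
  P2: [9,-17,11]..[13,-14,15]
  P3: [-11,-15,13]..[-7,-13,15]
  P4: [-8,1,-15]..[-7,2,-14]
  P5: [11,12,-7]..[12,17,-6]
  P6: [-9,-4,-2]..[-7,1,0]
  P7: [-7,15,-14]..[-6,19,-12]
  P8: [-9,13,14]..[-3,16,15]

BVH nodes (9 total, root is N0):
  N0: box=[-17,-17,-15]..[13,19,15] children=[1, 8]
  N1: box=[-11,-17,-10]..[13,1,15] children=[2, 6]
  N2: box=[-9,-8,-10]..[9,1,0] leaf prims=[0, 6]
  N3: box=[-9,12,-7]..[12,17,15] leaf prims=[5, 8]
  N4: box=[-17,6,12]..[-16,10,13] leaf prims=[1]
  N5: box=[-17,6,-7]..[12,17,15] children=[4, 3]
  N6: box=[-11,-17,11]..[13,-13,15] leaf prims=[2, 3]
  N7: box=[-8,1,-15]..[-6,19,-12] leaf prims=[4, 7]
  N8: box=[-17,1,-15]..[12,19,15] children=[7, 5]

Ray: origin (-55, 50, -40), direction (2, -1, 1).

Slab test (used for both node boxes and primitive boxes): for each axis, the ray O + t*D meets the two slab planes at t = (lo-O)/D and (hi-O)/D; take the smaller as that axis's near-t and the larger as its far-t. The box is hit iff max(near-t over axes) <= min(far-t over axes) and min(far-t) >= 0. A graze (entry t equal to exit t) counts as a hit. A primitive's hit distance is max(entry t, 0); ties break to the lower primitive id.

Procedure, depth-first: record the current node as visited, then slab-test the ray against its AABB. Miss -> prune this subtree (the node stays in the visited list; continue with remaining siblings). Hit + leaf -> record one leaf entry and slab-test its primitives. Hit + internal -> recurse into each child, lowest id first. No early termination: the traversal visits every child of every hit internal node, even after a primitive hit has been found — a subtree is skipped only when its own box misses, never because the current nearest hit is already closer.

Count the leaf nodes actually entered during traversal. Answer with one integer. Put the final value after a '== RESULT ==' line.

Trace the traversal:
N0 x:[19,34] y:[31,67] z:[25,55] -> hit [31,34], descend [1, 8]
  N1 x:[22,34] y:[49,67] z:[30,55] -> miss, prune
  N8 x:[19,67/2] y:[31,49] z:[25,55] -> hit [31,67/2], descend [5, 7]
    N5 x:[19,67/2] y:[33,44] z:[33,55] -> hit [33,67/2], descend [3, 4]
      N3 x:[23,67/2] y:[33,38] z:[33,55] -> hit [33,67/2] leaf, test {P5@t=33, P8(miss)}
      N4 x:[19,39/2] y:[40,44] z:[52,53] -> miss, prune
    N7 x:[47/2,49/2] y:[31,49] z:[25,28] -> miss, prune

Visited [0, 1, 8, 5, 3, 4, 7]. Tests: 7 box, 1 leaf. Nearest: P5.

== RESULT ==
1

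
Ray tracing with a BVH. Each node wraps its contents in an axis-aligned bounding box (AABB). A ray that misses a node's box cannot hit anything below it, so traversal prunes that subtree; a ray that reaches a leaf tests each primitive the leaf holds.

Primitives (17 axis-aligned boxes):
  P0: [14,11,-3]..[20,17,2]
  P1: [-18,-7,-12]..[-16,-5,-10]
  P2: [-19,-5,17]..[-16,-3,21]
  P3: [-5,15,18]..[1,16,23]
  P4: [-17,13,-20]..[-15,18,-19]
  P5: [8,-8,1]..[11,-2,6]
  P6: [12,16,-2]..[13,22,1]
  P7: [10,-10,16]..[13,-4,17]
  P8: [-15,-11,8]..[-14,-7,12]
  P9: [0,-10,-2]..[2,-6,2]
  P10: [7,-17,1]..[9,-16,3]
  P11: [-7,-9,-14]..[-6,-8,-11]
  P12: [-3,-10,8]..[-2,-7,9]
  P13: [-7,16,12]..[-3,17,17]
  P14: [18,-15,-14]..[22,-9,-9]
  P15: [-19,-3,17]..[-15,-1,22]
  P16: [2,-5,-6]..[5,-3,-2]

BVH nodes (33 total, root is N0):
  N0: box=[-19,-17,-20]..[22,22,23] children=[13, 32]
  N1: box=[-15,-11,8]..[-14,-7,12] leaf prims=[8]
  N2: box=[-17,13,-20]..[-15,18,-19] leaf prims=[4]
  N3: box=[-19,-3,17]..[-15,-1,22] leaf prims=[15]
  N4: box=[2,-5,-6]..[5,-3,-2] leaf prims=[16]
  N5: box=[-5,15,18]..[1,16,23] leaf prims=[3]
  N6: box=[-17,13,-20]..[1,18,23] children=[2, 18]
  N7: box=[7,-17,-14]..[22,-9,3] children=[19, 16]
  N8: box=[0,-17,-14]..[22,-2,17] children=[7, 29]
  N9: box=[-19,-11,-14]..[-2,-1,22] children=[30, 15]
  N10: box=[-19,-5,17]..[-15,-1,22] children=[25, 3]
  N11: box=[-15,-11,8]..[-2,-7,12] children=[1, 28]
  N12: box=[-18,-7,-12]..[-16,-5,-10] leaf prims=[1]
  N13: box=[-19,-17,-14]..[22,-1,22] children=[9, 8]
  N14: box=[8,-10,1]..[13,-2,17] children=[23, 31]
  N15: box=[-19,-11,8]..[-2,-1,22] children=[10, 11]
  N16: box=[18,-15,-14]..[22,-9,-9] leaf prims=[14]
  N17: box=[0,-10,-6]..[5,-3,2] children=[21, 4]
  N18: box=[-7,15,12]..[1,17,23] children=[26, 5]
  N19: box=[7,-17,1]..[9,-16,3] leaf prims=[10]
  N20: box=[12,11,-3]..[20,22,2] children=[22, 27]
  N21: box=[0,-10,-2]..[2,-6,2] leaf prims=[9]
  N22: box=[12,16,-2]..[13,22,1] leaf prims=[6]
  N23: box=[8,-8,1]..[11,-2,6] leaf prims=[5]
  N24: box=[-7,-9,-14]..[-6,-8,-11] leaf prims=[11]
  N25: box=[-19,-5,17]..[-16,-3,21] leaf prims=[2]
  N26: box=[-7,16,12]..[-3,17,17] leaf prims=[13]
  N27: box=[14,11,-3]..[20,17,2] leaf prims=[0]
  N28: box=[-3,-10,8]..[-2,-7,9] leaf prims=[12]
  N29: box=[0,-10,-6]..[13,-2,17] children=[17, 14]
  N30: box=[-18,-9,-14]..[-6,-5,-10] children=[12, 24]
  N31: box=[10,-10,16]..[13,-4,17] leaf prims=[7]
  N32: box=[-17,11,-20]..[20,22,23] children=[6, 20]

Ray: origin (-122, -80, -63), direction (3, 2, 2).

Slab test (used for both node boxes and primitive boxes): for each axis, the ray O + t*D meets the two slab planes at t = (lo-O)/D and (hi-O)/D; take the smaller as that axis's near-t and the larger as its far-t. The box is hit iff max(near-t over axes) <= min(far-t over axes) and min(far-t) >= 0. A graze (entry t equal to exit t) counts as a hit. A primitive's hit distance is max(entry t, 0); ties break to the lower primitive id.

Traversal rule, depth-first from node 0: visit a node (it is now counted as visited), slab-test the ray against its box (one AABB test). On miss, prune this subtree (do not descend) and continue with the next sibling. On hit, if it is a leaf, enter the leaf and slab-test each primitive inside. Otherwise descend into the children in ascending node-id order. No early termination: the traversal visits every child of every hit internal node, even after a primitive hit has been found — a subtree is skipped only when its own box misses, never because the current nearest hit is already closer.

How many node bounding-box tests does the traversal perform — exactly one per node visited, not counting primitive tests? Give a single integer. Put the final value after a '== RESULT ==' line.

Walk:
N0 x:[103/3,48] y:[63/2,51] z:[43/2,43] -> hit [103/3,43], descend [13, 32]
  N13 x:[103/3,48] y:[63/2,79/2] z:[49/2,85/2] -> hit [103/3,79/2], descend [8, 9]
    N8 x:[122/3,48] y:[63/2,39] z:[49/2,40] -> miss, prune
    N9 x:[103/3,40] y:[69/2,79/2] z:[49/2,85/2] -> hit [69/2,79/2], descend [15, 30]
      N15 x:[103/3,40] y:[69/2,79/2] z:[71/2,85/2] -> hit [71/2,79/2], descend [10, 11]
        N10 x:[103/3,107/3] y:[75/2,79/2] z:[40,85/2] -> miss, prune
        N11 x:[107/3,40] y:[69/2,73/2] z:[71/2,75/2] -> hit [107/3,73/2], descend [1, 28]
          N1 x:[107/3,36] y:[69/2,73/2] z:[71/2,75/2] -> hit [107/3,36] leaf, test {P8@t=107/3}
          N28 x:[119/3,40] y:[35,73/2] z:[71/2,36] -> miss, prune
      N30 x:[104/3,116/3] y:[71/2,75/2] z:[49/2,53/2] -> miss, prune
  N32 x:[35,142/3] y:[91/2,51] z:[43/2,43] -> miss, prune

11 AABB tests over nodes [0, 13, 8, 9, 15, 10, 11, 1, 28, 30, 32]; 1 leaf entered; closest P8.

== RESULT ==
11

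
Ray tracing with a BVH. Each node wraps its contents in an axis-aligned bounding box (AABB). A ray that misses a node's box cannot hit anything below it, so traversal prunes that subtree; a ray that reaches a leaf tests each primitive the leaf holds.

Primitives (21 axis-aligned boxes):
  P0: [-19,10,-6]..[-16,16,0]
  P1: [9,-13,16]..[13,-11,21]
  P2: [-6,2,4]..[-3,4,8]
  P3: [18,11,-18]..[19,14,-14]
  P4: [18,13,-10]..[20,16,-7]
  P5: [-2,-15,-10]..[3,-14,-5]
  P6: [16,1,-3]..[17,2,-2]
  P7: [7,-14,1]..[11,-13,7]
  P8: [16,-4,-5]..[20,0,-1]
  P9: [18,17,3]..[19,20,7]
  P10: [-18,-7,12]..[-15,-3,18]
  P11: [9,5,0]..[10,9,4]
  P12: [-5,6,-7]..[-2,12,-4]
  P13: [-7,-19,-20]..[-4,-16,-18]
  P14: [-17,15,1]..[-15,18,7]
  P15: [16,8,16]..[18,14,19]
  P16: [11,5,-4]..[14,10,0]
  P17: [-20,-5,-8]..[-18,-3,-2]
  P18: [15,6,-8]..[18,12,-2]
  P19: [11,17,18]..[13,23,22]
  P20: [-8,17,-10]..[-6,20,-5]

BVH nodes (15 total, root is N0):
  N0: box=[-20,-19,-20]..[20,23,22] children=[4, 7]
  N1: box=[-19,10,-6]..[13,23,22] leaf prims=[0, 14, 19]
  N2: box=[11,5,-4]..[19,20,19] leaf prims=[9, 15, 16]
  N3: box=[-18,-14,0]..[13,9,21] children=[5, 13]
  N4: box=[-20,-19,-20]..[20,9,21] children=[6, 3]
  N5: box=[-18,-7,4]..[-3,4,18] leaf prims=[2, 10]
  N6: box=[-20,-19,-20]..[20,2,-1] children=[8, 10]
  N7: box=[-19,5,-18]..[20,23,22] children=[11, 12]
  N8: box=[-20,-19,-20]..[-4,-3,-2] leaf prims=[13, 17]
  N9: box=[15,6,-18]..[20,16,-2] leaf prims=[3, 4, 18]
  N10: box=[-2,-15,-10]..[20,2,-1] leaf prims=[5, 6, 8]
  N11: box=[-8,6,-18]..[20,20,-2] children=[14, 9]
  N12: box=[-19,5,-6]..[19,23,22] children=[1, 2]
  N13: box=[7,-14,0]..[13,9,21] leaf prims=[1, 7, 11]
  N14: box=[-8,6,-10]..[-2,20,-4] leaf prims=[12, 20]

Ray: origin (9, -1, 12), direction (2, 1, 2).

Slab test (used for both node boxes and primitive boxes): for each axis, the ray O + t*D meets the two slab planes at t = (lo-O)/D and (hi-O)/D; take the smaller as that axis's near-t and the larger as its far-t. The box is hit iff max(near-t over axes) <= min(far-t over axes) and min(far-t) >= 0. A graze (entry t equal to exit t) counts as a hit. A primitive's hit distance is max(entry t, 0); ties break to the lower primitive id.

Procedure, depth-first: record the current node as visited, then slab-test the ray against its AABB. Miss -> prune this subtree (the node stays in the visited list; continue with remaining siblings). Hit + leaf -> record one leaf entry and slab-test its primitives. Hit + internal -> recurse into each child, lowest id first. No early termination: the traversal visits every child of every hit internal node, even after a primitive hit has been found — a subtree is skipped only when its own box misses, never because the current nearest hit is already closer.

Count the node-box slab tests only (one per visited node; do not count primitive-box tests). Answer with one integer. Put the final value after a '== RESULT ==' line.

Traverse from the root:
N0 x:[-29/2,11/2] y:[-18,24] z:[-16,5] -> hit [-29/2,5], descend [4, 7]
  N4 x:[-29/2,11/2] y:[-18,10] z:[-16,9/2] -> hit [-29/2,9/2], descend [3, 6]
    N3 x:[-27/2,2] y:[-13,10] z:[-6,9/2] -> hit [-6,2], descend [5, 13]
      N5 x:[-27/2,-6] y:[-6,5] z:[-4,3] -> miss, prune
      N13 x:[-1,2] y:[-13,10] z:[-6,9/2] -> hit [-1,2] leaf, test {P1(miss), P7(miss), P11(miss)}
    N6 x:[-29/2,11/2] y:[-18,3] z:[-16,-13/2] -> miss, prune
  N7 x:[-14,11/2] y:[6,24] z:[-15,5] -> miss, prune

7 AABB tests over nodes [0, 4, 3, 5, 13, 6, 7]; 1 leaf entered; closest miss.

== RESULT ==
7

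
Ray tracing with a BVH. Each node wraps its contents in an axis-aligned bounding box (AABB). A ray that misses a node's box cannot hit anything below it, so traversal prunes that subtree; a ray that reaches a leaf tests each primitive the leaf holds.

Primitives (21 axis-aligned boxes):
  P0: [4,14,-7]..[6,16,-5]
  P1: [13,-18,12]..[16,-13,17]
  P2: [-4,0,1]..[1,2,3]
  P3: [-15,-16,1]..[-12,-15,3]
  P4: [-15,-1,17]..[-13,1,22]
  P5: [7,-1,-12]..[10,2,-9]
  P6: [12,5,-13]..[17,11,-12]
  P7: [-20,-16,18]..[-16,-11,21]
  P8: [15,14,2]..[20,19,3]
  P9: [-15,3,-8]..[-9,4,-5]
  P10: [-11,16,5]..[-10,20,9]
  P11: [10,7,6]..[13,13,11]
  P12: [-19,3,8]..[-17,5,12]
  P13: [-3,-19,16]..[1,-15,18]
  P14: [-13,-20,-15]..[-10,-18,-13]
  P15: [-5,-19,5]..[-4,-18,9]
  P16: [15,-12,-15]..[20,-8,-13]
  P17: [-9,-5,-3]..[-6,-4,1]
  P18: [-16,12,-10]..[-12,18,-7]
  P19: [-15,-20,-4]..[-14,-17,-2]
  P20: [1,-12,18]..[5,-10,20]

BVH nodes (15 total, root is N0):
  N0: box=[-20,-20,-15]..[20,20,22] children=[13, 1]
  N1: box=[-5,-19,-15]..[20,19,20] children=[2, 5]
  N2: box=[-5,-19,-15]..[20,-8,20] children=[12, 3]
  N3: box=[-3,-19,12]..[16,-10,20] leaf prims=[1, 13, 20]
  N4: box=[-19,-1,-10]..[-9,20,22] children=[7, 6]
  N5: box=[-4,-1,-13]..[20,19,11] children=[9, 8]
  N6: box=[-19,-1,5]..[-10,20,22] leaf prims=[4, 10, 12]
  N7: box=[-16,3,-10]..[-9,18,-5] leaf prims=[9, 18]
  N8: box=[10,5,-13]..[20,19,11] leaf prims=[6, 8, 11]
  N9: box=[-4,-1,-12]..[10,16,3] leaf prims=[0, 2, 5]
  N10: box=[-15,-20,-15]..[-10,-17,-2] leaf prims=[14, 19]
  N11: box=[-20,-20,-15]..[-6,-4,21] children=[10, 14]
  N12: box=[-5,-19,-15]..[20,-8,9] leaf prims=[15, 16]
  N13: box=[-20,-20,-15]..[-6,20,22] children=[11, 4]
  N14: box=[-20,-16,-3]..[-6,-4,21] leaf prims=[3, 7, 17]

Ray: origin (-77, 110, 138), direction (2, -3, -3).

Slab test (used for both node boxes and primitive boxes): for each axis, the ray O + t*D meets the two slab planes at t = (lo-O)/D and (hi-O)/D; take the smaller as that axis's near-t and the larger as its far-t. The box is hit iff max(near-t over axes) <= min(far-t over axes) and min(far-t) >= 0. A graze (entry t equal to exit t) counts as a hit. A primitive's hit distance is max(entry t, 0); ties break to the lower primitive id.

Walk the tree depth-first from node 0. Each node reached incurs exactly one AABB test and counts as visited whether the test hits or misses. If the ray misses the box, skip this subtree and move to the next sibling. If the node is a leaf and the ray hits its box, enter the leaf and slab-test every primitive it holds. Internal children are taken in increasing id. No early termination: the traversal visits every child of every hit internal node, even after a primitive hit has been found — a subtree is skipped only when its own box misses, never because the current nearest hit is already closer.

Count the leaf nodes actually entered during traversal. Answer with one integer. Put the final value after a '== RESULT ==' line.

Walk:
N0 x:[57/2,97/2] y:[30,130/3] z:[116/3,51] -> hit [116/3,130/3], descend [1, 13]
  N1 x:[36,97/2] y:[91/3,43] z:[118/3,51] -> hit [118/3,43], descend [2, 5]
    N2 x:[36,97/2] y:[118/3,43] z:[118/3,51] -> hit [118/3,43], descend [3, 12]
      N3 x:[37,93/2] y:[40,43] z:[118/3,42] -> hit [40,42] leaf, test {P1(miss), P13(miss), P20@t=40}
      N12 x:[36,97/2] y:[118/3,43] z:[43,51] -> hit [43,43] leaf, test {P15(miss), P16(miss)}
    N5 x:[73/2,97/2] y:[91/3,37] z:[127/3,151/3] -> miss, prune
  N13 x:[57/2,71/2] y:[30,130/3] z:[116/3,51] -> miss, prune

Summary -> nodes [0, 1, 2, 3, 12, 5, 13]; box-tests=7; leaf-entries=2; first=P20

== RESULT ==
2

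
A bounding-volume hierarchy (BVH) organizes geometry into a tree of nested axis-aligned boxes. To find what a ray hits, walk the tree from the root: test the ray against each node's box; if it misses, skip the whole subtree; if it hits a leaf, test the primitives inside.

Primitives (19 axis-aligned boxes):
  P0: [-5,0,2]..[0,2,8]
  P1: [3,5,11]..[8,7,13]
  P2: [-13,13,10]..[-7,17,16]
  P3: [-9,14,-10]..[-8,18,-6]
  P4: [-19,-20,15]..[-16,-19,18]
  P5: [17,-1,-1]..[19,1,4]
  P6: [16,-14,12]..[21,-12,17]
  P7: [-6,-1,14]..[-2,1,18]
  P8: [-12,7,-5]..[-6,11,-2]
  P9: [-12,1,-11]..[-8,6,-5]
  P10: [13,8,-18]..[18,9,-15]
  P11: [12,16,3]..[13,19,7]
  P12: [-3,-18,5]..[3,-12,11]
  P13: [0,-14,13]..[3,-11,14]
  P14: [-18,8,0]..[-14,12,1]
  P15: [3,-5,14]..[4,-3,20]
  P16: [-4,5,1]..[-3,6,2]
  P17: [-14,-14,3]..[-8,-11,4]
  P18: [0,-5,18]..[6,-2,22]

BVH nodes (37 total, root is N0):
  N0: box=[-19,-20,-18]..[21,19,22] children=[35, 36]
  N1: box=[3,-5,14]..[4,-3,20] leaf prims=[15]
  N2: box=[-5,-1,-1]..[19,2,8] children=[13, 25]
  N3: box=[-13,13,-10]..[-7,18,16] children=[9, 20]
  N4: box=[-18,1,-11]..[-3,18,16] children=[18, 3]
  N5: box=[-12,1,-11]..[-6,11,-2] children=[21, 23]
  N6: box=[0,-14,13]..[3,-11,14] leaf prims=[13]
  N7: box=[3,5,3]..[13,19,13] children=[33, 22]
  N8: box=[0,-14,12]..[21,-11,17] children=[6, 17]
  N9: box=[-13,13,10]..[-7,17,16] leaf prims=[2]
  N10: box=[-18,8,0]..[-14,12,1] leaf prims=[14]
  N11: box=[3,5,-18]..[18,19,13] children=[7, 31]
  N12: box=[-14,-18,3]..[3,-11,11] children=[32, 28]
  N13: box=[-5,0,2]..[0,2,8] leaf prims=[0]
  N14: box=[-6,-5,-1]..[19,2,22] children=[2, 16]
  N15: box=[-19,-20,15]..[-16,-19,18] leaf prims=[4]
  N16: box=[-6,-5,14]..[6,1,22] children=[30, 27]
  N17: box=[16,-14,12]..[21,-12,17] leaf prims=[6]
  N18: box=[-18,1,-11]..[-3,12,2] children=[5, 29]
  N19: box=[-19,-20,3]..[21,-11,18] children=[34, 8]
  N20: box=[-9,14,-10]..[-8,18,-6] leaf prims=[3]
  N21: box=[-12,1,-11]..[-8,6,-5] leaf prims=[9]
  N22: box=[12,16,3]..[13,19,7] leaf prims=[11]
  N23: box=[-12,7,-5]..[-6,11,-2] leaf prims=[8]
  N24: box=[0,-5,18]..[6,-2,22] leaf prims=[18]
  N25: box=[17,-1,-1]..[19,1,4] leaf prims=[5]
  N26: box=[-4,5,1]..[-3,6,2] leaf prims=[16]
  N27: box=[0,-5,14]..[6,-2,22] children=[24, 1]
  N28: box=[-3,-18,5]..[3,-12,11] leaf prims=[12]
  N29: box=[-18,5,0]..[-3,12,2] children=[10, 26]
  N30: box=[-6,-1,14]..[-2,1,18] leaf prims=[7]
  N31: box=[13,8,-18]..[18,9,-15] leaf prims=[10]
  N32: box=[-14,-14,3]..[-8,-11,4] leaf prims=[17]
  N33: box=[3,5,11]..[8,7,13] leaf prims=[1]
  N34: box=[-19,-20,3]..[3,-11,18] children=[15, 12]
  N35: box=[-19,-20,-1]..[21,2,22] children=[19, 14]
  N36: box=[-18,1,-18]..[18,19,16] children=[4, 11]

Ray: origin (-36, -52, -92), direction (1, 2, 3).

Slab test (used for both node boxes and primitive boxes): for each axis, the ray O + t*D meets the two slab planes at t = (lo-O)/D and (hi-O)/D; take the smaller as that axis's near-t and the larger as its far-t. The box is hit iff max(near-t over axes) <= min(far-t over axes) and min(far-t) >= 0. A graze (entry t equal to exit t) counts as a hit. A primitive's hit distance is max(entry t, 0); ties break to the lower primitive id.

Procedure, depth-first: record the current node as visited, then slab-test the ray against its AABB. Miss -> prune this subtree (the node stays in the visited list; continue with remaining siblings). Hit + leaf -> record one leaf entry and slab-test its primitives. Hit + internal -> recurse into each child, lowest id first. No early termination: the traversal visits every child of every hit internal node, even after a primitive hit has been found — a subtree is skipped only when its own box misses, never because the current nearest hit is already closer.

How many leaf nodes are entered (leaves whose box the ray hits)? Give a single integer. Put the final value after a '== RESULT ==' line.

Trace the traversal:
N0 x:[17,57] y:[16,71/2] z:[74/3,38] -> hit [74/3,71/2], descend [35, 36]
  N35 x:[17,57] y:[16,27] z:[91/3,38] -> miss, prune
  N36 x:[18,54] y:[53/2,71/2] z:[74/3,36] -> hit [53/2,71/2], descend [4, 11]
    N4 x:[18,33] y:[53/2,35] z:[27,36] -> hit [27,33], descend [3, 18]
      N3 x:[23,29] y:[65/2,35] z:[82/3,36] -> miss, prune
      N18 x:[18,33] y:[53/2,32] z:[27,94/3] -> hit [27,94/3], descend [5, 29]
        N5 x:[24,30] y:[53/2,63/2] z:[27,30] -> hit [27,30], descend [21, 23]
          N21 x:[24,28] y:[53/2,29] z:[27,29] -> hit [27,28] leaf, test {P9@t=27}
          N23 x:[24,30] y:[59/2,63/2] z:[29,30] -> hit [59/2,30] leaf, test {P8@t=59/2}
        N29 x:[18,33] y:[57/2,32] z:[92/3,94/3] -> hit [92/3,94/3], descend [10, 26]
          N10 x:[18,22] y:[30,32] z:[92/3,31] -> miss, prune
          N26 x:[32,33] y:[57/2,29] z:[31,94/3] -> miss, prune
    N11 x:[39,54] y:[57/2,71/2] z:[74/3,35] -> miss, prune

13 AABB tests over nodes [0, 35, 36, 4, 3, 18, 5, 21, 23, 29, 10, 26, 11]; 2 leaves entered; closest P9.

== RESULT ==
2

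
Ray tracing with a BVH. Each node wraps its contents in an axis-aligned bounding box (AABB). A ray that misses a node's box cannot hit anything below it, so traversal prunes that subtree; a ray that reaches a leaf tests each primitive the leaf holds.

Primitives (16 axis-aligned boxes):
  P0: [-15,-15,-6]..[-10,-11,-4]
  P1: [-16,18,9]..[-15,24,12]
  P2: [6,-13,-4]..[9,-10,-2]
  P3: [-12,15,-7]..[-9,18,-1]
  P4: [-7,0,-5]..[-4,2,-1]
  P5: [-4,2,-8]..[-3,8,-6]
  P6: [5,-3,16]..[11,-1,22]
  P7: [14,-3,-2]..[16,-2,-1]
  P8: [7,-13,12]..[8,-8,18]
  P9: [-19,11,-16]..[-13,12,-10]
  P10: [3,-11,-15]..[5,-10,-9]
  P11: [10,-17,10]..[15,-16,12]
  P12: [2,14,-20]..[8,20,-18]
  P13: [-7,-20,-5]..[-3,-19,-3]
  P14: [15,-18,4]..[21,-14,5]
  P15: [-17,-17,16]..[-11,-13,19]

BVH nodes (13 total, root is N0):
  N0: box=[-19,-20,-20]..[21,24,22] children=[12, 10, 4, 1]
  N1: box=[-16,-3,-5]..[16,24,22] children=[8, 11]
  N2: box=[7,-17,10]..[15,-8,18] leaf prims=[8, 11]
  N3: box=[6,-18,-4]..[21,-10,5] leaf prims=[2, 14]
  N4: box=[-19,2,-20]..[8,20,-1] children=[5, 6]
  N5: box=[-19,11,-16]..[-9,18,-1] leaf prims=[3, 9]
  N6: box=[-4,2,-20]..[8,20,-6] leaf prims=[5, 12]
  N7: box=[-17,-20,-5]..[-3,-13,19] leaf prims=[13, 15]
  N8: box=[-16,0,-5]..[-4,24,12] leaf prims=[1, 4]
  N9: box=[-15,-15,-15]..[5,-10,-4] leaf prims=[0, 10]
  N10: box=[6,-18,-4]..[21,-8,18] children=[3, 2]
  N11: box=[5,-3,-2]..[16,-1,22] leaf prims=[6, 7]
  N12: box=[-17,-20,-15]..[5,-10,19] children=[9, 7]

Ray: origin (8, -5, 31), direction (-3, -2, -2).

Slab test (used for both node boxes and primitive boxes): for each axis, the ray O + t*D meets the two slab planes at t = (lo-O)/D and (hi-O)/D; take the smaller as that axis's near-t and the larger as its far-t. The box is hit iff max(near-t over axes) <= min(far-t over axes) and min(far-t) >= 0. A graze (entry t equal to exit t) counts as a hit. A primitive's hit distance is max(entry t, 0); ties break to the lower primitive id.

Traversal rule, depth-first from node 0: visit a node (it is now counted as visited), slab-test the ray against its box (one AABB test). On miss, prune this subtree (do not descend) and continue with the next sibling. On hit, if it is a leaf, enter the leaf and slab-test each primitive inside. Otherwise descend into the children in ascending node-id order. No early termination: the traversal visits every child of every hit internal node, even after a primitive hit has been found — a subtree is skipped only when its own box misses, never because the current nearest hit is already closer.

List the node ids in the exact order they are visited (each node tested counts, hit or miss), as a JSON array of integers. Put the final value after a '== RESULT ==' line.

Traverse from the root:
N0 x:[-13/3,9] y:[-29/2,15/2] z:[9/2,51/2] -> hit [9/2,15/2], descend [1, 4, 10, 12]
  N1 x:[-8/3,8] y:[-29/2,-1] z:[9/2,18] -> miss, prune
  N4 x:[0,9] y:[-25/2,-7/2] z:[16,51/2] -> miss, prune
  N10 x:[-13/3,2/3] y:[3/2,13/2] z:[13/2,35/2] -> miss, prune
  N12 x:[1,25/3] y:[5/2,15/2] z:[6,23] -> hit [6,15/2], descend [7, 9]
    N7 x:[11/3,25/3] y:[4,15/2] z:[6,18] -> hit [6,15/2] leaf, test {P13(miss), P15(miss)}
    N9 x:[1,23/3] y:[5/2,5] z:[35/2,23] -> miss, prune

Visited [0, 1, 4, 10, 12, 7, 9]. Tests: 7 box, 1 leaf. Nearest: miss.

== RESULT ==
[0, 1, 4, 10, 12, 7, 9]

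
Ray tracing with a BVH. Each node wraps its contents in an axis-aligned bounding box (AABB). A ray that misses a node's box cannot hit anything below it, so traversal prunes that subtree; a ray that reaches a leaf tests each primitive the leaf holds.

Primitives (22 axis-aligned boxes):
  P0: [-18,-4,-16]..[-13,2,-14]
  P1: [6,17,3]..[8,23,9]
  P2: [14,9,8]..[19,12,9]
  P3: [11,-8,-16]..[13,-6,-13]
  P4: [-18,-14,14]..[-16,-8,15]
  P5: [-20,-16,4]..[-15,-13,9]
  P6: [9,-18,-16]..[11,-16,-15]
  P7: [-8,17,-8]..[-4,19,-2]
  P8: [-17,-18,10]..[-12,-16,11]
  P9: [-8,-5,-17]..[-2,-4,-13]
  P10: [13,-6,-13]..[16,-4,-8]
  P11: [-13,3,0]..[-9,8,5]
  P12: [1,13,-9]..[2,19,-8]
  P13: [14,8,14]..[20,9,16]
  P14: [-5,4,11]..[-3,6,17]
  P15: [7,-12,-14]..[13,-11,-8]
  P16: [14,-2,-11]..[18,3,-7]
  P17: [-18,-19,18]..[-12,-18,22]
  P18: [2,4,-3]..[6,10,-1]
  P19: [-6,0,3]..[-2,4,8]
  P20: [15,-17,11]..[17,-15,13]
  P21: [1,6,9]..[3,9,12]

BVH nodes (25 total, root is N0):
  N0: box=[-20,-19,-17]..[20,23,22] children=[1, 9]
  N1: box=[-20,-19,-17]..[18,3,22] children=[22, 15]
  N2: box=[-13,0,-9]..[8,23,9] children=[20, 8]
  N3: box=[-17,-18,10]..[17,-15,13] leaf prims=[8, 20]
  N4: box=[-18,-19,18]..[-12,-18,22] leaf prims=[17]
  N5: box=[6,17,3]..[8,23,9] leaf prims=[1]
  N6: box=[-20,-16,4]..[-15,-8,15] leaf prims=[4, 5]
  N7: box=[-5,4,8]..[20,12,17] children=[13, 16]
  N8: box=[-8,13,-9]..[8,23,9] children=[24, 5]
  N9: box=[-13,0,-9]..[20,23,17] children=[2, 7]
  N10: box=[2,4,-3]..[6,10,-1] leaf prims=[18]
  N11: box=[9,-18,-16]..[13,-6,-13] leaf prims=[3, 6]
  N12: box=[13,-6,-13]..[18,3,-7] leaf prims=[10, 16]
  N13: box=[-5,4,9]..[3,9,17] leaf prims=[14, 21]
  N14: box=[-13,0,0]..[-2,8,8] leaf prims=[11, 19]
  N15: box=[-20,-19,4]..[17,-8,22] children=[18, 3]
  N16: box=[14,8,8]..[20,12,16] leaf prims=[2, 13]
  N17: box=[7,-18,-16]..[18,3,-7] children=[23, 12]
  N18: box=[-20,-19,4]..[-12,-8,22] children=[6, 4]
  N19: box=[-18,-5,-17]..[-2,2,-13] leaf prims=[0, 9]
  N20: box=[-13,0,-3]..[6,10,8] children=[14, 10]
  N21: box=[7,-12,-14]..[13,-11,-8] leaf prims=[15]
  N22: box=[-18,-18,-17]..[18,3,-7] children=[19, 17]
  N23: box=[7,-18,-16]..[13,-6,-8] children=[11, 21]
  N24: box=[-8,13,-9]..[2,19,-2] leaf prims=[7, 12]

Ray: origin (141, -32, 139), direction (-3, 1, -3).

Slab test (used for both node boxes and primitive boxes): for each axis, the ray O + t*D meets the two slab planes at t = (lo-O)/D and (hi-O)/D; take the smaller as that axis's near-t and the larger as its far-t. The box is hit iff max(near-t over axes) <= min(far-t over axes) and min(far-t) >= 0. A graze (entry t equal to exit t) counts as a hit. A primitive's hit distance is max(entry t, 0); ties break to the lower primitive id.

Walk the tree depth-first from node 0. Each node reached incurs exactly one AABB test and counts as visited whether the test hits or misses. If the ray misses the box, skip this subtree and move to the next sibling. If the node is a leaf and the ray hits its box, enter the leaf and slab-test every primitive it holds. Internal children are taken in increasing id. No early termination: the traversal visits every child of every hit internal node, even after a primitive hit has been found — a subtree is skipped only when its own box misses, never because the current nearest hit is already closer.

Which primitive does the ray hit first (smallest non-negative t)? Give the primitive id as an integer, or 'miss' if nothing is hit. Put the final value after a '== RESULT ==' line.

Walk:
N0 x:[121/3,161/3] y:[13,55] z:[39,52] -> hit [121/3,52], descend [1, 9]
  N1 x:[41,161/3] y:[13,35] z:[39,52] -> miss, prune
  N9 x:[121/3,154/3] y:[32,55] z:[122/3,148/3] -> hit [122/3,148/3], descend [2, 7]
    N2 x:[133/3,154/3] y:[32,55] z:[130/3,148/3] -> hit [133/3,148/3], descend [8, 20]
      N8 x:[133/3,149/3] y:[45,55] z:[130/3,148/3] -> hit [45,148/3], descend [5, 24]
        N5 x:[133/3,45] y:[49,55] z:[130/3,136/3] -> miss, prune
        N24 x:[139/3,149/3] y:[45,51] z:[47,148/3] -> hit [47,148/3] leaf, test {P7@t=49, P12(miss)}
      N20 x:[45,154/3] y:[32,42] z:[131/3,142/3] -> miss, prune
    N7 x:[121/3,146/3] y:[36,44] z:[122/3,131/3] -> hit [122/3,131/3], descend [13, 16]
      N13 x:[46,146/3] y:[36,41] z:[122/3,130/3] -> miss, prune
      N16 x:[121/3,127/3] y:[40,44] z:[41,131/3] -> hit [41,127/3] leaf, test {P2(miss), P13@t=41}

Visited [0, 1, 9, 2, 8, 5, 24, 20, 7, 13, 16]. Tests: 11 box, 2 leaf. Nearest: P13.

== RESULT ==
13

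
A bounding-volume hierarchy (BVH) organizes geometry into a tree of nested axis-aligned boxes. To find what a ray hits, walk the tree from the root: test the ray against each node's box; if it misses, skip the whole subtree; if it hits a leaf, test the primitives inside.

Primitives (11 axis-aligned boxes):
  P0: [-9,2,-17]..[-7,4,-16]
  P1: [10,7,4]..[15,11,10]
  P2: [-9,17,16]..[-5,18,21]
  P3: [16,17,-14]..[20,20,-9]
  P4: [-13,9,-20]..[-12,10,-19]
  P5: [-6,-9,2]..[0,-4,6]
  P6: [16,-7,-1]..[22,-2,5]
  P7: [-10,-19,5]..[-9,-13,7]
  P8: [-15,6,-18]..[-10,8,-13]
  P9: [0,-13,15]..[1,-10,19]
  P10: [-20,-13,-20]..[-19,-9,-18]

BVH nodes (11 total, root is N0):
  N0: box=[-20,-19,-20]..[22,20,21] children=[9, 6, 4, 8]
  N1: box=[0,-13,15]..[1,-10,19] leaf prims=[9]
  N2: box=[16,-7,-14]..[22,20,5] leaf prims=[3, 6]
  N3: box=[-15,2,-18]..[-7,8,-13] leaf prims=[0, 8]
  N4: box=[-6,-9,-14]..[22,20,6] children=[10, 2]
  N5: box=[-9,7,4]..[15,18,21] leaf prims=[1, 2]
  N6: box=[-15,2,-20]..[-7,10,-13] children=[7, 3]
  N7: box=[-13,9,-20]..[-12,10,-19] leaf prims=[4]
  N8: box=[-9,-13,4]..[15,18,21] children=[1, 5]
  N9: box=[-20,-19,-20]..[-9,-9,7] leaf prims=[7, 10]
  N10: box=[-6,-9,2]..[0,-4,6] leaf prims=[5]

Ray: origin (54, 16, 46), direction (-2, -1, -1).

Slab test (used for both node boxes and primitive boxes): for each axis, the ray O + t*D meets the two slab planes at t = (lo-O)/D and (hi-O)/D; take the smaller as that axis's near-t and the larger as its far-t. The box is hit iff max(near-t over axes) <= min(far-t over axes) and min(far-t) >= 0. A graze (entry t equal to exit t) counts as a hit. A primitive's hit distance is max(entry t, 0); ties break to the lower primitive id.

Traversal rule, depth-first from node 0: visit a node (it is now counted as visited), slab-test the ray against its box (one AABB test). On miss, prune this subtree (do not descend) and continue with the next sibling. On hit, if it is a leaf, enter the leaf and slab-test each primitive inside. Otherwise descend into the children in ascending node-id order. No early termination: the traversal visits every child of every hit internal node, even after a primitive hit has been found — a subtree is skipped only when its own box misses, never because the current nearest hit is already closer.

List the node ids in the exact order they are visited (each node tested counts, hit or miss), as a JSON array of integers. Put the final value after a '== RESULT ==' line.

Trace the traversal:
N0 x:[16,37] y:[-4,35] z:[25,66] -> hit [25,35], descend [4, 6, 8, 9]
  N4 x:[16,30] y:[-4,25] z:[40,60] -> miss, prune
  N6 x:[61/2,69/2] y:[6,14] z:[59,66] -> miss, prune
  N8 x:[39/2,63/2] y:[-2,29] z:[25,42] -> hit [25,29], descend [1, 5]
    N1 x:[53/2,27] y:[26,29] z:[27,31] -> hit [27,27] leaf, test {P9@t=27}
    N5 x:[39/2,63/2] y:[-2,9] z:[25,42] -> miss, prune
  N9 x:[63/2,37] y:[25,35] z:[39,66] -> miss, prune

Summary -> nodes [0, 4, 6, 8, 1, 5, 9]; box-tests=7; leaf-entries=1; first=P9

== RESULT ==
[0, 4, 6, 8, 1, 5, 9]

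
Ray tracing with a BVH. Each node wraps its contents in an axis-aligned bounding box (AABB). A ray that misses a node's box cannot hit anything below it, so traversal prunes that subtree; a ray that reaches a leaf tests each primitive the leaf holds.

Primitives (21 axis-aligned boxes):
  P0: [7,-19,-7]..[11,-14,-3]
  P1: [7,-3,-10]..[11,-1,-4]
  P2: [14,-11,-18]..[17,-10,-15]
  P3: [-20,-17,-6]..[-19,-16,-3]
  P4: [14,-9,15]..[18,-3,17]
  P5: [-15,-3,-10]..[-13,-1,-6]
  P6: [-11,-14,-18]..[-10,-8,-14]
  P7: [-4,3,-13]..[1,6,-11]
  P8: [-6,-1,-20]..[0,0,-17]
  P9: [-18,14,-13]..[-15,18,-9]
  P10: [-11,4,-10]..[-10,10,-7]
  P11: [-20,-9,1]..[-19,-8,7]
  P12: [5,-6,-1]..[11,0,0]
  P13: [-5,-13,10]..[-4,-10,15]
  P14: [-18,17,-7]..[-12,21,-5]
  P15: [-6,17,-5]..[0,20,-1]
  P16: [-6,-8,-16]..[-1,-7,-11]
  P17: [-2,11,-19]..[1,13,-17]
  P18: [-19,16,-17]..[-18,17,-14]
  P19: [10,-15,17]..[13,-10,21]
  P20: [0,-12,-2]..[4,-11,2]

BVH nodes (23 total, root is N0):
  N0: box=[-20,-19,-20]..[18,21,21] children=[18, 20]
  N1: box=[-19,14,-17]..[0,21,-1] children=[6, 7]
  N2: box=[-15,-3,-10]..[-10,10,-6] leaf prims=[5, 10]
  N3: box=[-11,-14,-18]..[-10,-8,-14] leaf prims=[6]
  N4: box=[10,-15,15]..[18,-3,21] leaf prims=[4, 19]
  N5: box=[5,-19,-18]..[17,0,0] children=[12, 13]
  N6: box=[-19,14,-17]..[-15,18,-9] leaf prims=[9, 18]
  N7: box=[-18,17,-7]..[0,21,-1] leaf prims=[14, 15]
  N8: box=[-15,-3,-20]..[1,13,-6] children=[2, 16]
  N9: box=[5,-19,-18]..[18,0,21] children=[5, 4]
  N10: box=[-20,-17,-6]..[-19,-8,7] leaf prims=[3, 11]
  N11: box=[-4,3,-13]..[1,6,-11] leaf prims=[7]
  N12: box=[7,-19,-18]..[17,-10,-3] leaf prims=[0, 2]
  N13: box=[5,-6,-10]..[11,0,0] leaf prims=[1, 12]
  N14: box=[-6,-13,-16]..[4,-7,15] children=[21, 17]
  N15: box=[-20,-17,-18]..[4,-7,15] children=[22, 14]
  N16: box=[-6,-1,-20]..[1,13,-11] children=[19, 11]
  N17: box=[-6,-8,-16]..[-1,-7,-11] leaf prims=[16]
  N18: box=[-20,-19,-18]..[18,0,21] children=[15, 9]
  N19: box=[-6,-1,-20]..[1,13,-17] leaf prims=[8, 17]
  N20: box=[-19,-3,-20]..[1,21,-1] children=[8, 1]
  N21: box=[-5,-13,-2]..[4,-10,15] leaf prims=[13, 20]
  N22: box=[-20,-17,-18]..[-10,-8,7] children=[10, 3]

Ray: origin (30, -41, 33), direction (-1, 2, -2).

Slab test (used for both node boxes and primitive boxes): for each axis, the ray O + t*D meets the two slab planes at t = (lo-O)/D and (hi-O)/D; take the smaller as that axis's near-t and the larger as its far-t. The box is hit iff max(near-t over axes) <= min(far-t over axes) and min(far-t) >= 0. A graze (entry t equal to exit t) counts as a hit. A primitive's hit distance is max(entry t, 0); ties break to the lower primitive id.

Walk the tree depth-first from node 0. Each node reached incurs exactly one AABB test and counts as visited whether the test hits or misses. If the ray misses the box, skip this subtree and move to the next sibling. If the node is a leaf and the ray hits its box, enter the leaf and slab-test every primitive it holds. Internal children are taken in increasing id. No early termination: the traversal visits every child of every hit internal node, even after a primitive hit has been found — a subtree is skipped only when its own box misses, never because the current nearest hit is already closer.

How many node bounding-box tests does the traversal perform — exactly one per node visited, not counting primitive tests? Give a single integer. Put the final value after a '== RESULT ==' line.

Trace the traversal:
N0 x:[12,50] y:[11,31] z:[6,53/2] -> hit [12,53/2], descend [18, 20]
  N18 x:[12,50] y:[11,41/2] z:[6,51/2] -> hit [12,41/2], descend [9, 15]
    N9 x:[12,25] y:[11,41/2] z:[6,51/2] -> hit [12,41/2], descend [4, 5]
      N4 x:[12,20] y:[13,19] z:[6,9] -> miss, prune
      N5 x:[13,25] y:[11,41/2] z:[33/2,51/2] -> hit [33/2,41/2], descend [12, 13]
        N12 x:[13,23] y:[11,31/2] z:[18,51/2] -> miss, prune
        N13 x:[19,25] y:[35/2,41/2] z:[33/2,43/2] -> hit [19,41/2] leaf, test {P1@t=19, P12(miss)}
    N15 x:[26,50] y:[12,17] z:[9,51/2] -> miss, prune
  N20 x:[29,49] y:[19,31] z:[17,53/2] -> miss, prune

order=[0, 18, 9, 4, 5, 12, 13, 15, 20]  |boxes|=9  |leaves|=1  hit=P1

== RESULT ==
9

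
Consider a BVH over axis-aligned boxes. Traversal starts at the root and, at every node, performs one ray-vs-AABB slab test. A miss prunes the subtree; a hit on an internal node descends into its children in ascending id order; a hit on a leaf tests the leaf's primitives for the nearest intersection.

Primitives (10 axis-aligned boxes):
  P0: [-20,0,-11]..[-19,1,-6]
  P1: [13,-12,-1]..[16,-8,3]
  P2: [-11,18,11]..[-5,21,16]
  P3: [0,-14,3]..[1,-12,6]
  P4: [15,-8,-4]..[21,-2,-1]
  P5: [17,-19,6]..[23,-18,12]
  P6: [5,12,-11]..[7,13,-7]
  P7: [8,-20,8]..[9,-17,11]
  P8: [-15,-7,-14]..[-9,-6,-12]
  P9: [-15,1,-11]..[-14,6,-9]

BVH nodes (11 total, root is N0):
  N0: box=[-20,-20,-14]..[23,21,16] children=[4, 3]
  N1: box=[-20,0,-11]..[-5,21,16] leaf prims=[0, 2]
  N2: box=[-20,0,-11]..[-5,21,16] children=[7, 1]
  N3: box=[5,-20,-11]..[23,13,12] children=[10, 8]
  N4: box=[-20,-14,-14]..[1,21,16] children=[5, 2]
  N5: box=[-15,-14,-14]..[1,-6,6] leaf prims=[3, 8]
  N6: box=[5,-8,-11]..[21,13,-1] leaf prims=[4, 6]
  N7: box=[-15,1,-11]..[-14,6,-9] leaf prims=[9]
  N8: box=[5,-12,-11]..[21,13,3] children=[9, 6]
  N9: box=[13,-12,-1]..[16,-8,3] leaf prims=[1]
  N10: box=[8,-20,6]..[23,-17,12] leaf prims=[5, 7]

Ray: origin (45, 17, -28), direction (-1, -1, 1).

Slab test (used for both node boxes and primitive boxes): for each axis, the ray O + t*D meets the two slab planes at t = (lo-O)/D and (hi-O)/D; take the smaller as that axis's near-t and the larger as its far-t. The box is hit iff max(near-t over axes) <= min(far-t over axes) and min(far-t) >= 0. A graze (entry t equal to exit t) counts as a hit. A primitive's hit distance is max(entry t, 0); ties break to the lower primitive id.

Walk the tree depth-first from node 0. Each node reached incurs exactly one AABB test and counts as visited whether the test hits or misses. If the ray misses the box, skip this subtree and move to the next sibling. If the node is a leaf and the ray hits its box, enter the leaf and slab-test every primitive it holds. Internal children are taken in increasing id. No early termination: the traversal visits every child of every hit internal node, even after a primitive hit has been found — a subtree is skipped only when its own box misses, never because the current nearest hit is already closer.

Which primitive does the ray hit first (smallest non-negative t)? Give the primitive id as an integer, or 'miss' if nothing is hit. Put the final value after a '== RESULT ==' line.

Walk:
N0 x:[22,65] y:[-4,37] z:[14,44] -> hit [22,37], descend [3, 4]
  N3 x:[22,40] y:[4,37] z:[17,40] -> hit [22,37], descend [8, 10]
    N8 x:[24,40] y:[4,29] z:[17,31] -> hit [24,29], descend [6, 9]
      N6 x:[24,40] y:[4,25] z:[17,27] -> hit [24,25] leaf, test {P4@t=24, P6(miss)}
      N9 x:[29,32] y:[25,29] z:[27,31] -> hit [29,29] leaf, test {P1@t=29}
    N10 x:[22,37] y:[34,37] z:[34,40] -> hit [34,37] leaf, test {P5(miss), P7@t=36}
  N4 x:[44,65] y:[-4,31] z:[14,44] -> miss, prune

7 AABB tests over nodes [0, 3, 8, 6, 9, 10, 4]; 3 leaves entered; closest P4.

== RESULT ==
4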